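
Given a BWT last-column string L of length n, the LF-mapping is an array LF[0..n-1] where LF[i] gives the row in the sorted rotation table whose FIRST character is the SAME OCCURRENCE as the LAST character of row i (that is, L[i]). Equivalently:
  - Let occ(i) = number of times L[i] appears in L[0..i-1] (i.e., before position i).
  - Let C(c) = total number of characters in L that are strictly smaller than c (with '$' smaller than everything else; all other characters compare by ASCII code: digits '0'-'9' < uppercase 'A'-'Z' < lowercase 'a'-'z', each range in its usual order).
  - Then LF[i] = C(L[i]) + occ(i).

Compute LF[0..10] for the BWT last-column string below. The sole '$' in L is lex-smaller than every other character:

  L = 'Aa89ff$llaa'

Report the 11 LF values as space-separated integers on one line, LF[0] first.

Char counts: '$':1, '8':1, '9':1, 'A':1, 'a':3, 'f':2, 'l':2
C (first-col start): C('$')=0, C('8')=1, C('9')=2, C('A')=3, C('a')=4, C('f')=7, C('l')=9
L[0]='A': occ=0, LF[0]=C('A')+0=3+0=3
L[1]='a': occ=0, LF[1]=C('a')+0=4+0=4
L[2]='8': occ=0, LF[2]=C('8')+0=1+0=1
L[3]='9': occ=0, LF[3]=C('9')+0=2+0=2
L[4]='f': occ=0, LF[4]=C('f')+0=7+0=7
L[5]='f': occ=1, LF[5]=C('f')+1=7+1=8
L[6]='$': occ=0, LF[6]=C('$')+0=0+0=0
L[7]='l': occ=0, LF[7]=C('l')+0=9+0=9
L[8]='l': occ=1, LF[8]=C('l')+1=9+1=10
L[9]='a': occ=1, LF[9]=C('a')+1=4+1=5
L[10]='a': occ=2, LF[10]=C('a')+2=4+2=6

Answer: 3 4 1 2 7 8 0 9 10 5 6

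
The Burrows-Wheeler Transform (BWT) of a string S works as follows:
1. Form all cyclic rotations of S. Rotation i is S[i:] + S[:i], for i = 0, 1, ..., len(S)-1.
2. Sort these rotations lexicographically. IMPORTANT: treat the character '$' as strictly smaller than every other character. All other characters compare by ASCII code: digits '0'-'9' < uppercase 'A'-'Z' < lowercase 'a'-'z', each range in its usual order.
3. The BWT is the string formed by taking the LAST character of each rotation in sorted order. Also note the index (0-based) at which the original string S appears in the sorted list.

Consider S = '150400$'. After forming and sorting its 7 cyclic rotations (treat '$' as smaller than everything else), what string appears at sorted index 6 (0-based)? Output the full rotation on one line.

Answer: 50400$1

Derivation:
All 7 rotations (rotation i = S[i:]+S[:i]):
  rot[0] = 150400$
  rot[1] = 50400$1
  rot[2] = 0400$15
  rot[3] = 400$150
  rot[4] = 00$1504
  rot[5] = 0$15040
  rot[6] = $150400
Sorted (with $ < everything):
  sorted[0] = $150400
  sorted[1] = 0$15040
  sorted[2] = 00$1504
  sorted[3] = 0400$15
  sorted[4] = 150400$
  sorted[5] = 400$150
  sorted[6] = 50400$1
sorted[6] = 50400$1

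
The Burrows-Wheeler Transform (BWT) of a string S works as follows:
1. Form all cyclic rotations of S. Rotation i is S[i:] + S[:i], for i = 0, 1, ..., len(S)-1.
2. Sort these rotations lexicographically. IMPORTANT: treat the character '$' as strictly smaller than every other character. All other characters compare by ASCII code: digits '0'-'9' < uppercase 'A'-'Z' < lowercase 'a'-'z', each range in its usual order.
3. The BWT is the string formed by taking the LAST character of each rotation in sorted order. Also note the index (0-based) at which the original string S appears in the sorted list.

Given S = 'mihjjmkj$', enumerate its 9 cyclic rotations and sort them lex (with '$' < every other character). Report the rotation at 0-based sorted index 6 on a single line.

All 9 rotations (rotation i = S[i:]+S[:i]):
  rot[0] = mihjjmkj$
  rot[1] = ihjjmkj$m
  rot[2] = hjjmkj$mi
  rot[3] = jjmkj$mih
  rot[4] = jmkj$mihj
  rot[5] = mkj$mihjj
  rot[6] = kj$mihjjm
  rot[7] = j$mihjjmk
  rot[8] = $mihjjmkj
Sorted (with $ < everything):
  sorted[0] = $mihjjmkj
  sorted[1] = hjjmkj$mi
  sorted[2] = ihjjmkj$m
  sorted[3] = j$mihjjmk
  sorted[4] = jjmkj$mih
  sorted[5] = jmkj$mihj
  sorted[6] = kj$mihjjm
  sorted[7] = mihjjmkj$
  sorted[8] = mkj$mihjj
sorted[6] = kj$mihjjm

Answer: kj$mihjjm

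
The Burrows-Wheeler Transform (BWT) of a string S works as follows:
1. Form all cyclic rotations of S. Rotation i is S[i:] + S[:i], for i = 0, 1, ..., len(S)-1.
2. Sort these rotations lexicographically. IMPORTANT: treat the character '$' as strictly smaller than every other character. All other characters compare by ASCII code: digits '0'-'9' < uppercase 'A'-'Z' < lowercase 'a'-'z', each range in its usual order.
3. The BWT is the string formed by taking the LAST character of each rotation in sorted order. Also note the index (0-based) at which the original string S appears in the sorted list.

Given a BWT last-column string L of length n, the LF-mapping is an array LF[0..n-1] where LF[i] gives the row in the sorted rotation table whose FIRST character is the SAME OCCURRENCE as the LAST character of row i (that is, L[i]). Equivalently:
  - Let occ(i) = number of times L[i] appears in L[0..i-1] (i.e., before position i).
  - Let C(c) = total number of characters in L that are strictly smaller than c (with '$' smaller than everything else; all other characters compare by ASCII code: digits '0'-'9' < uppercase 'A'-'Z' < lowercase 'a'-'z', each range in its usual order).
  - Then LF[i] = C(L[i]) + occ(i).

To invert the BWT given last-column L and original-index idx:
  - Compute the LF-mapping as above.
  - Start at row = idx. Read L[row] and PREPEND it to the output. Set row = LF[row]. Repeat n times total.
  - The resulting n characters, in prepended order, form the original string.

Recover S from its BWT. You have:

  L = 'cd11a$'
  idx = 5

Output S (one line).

Answer: d11ac$

Derivation:
LF mapping: 4 5 1 2 3 0
Walk LF starting at row 5, prepending L[row]:
  step 1: row=5, L[5]='$', prepend. Next row=LF[5]=0
  step 2: row=0, L[0]='c', prepend. Next row=LF[0]=4
  step 3: row=4, L[4]='a', prepend. Next row=LF[4]=3
  step 4: row=3, L[3]='1', prepend. Next row=LF[3]=2
  step 5: row=2, L[2]='1', prepend. Next row=LF[2]=1
  step 6: row=1, L[1]='d', prepend. Next row=LF[1]=5
Reversed output: d11ac$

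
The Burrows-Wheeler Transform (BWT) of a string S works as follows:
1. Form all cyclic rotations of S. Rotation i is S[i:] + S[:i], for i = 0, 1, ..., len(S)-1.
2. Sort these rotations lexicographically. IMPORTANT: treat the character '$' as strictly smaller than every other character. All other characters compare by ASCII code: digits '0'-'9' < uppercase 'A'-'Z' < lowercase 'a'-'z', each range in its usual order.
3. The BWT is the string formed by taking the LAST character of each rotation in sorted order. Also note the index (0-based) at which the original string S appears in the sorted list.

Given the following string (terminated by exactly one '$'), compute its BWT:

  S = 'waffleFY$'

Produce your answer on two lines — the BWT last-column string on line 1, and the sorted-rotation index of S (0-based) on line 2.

Answer: YeFwlaff$
8

Derivation:
All 9 rotations (rotation i = S[i:]+S[:i]):
  rot[0] = waffleFY$
  rot[1] = affleFY$w
  rot[2] = ffleFY$wa
  rot[3] = fleFY$waf
  rot[4] = leFY$waff
  rot[5] = eFY$waffl
  rot[6] = FY$waffle
  rot[7] = Y$waffleF
  rot[8] = $waffleFY
Sorted (with $ < everything):
  sorted[0] = $waffleFY  (last char: 'Y')
  sorted[1] = FY$waffle  (last char: 'e')
  sorted[2] = Y$waffleF  (last char: 'F')
  sorted[3] = affleFY$w  (last char: 'w')
  sorted[4] = eFY$waffl  (last char: 'l')
  sorted[5] = ffleFY$wa  (last char: 'a')
  sorted[6] = fleFY$waf  (last char: 'f')
  sorted[7] = leFY$waff  (last char: 'f')
  sorted[8] = waffleFY$  (last char: '$')
Last column: YeFwlaff$
Original string S is at sorted index 8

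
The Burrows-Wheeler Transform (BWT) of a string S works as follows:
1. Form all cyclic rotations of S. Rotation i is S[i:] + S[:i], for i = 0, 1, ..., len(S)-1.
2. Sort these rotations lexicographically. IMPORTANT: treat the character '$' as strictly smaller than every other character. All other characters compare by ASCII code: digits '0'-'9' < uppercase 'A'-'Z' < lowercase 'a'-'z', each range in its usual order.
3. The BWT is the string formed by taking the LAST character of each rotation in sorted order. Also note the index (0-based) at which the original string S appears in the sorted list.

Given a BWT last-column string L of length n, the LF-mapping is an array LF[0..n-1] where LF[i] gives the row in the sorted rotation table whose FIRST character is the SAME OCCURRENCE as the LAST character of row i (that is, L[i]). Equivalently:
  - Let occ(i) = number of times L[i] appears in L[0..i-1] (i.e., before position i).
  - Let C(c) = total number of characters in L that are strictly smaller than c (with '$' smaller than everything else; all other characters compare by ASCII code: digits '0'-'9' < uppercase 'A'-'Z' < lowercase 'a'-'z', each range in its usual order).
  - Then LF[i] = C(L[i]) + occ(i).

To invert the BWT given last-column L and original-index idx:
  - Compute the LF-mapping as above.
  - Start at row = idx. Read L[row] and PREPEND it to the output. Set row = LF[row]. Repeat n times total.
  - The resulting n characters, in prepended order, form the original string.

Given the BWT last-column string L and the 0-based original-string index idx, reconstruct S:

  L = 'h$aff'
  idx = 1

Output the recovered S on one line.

LF mapping: 4 0 1 2 3
Walk LF starting at row 1, prepending L[row]:
  step 1: row=1, L[1]='$', prepend. Next row=LF[1]=0
  step 2: row=0, L[0]='h', prepend. Next row=LF[0]=4
  step 3: row=4, L[4]='f', prepend. Next row=LF[4]=3
  step 4: row=3, L[3]='f', prepend. Next row=LF[3]=2
  step 5: row=2, L[2]='a', prepend. Next row=LF[2]=1
Reversed output: affh$

Answer: affh$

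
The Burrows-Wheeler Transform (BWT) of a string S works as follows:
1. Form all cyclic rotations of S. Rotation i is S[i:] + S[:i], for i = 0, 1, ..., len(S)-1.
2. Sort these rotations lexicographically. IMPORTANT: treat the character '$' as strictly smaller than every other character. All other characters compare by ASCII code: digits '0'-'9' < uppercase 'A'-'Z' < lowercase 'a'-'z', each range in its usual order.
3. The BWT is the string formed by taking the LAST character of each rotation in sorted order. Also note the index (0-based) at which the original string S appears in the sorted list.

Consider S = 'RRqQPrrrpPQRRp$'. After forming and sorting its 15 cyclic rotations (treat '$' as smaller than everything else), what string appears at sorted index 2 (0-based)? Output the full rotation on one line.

Answer: PrrrpPQRRp$RRqQ

Derivation:
All 15 rotations (rotation i = S[i:]+S[:i]):
  rot[0] = RRqQPrrrpPQRRp$
  rot[1] = RqQPrrrpPQRRp$R
  rot[2] = qQPrrrpPQRRp$RR
  rot[3] = QPrrrpPQRRp$RRq
  rot[4] = PrrrpPQRRp$RRqQ
  rot[5] = rrrpPQRRp$RRqQP
  rot[6] = rrpPQRRp$RRqQPr
  rot[7] = rpPQRRp$RRqQPrr
  rot[8] = pPQRRp$RRqQPrrr
  rot[9] = PQRRp$RRqQPrrrp
  rot[10] = QRRp$RRqQPrrrpP
  rot[11] = RRp$RRqQPrrrpPQ
  rot[12] = Rp$RRqQPrrrpPQR
  rot[13] = p$RRqQPrrrpPQRR
  rot[14] = $RRqQPrrrpPQRRp
Sorted (with $ < everything):
  sorted[0] = $RRqQPrrrpPQRRp
  sorted[1] = PQRRp$RRqQPrrrp
  sorted[2] = PrrrpPQRRp$RRqQ
  sorted[3] = QPrrrpPQRRp$RRq
  sorted[4] = QRRp$RRqQPrrrpP
  sorted[5] = RRp$RRqQPrrrpPQ
  sorted[6] = RRqQPrrrpPQRRp$
  sorted[7] = Rp$RRqQPrrrpPQR
  sorted[8] = RqQPrrrpPQRRp$R
  sorted[9] = p$RRqQPrrrpPQRR
  sorted[10] = pPQRRp$RRqQPrrr
  sorted[11] = qQPrrrpPQRRp$RR
  sorted[12] = rpPQRRp$RRqQPrr
  sorted[13] = rrpPQRRp$RRqQPr
  sorted[14] = rrrpPQRRp$RRqQP
sorted[2] = PrrrpPQRRp$RRqQ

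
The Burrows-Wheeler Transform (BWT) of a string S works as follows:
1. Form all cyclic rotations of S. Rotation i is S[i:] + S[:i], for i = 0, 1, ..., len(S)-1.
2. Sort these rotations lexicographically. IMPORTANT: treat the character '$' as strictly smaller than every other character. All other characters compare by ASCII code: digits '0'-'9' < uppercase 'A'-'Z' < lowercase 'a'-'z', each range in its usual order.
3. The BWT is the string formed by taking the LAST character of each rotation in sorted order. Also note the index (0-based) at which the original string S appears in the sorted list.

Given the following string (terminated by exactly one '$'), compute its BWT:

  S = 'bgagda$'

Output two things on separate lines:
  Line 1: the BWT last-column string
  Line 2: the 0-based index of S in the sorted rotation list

All 7 rotations (rotation i = S[i:]+S[:i]):
  rot[0] = bgagda$
  rot[1] = gagda$b
  rot[2] = agda$bg
  rot[3] = gda$bga
  rot[4] = da$bgag
  rot[5] = a$bgagd
  rot[6] = $bgagda
Sorted (with $ < everything):
  sorted[0] = $bgagda  (last char: 'a')
  sorted[1] = a$bgagd  (last char: 'd')
  sorted[2] = agda$bg  (last char: 'g')
  sorted[3] = bgagda$  (last char: '$')
  sorted[4] = da$bgag  (last char: 'g')
  sorted[5] = gagda$b  (last char: 'b')
  sorted[6] = gda$bga  (last char: 'a')
Last column: adg$gba
Original string S is at sorted index 3

Answer: adg$gba
3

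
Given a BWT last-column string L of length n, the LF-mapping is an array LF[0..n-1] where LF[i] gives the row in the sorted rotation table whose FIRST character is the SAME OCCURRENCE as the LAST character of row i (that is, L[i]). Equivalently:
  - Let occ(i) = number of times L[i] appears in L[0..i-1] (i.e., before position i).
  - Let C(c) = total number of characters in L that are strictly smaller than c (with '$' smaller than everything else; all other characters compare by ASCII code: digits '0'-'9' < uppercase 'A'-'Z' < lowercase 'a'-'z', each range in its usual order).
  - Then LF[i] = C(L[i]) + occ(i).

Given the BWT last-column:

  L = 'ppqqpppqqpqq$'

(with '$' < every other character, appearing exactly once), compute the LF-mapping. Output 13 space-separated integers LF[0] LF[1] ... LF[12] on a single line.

Answer: 1 2 7 8 3 4 5 9 10 6 11 12 0

Derivation:
Char counts: '$':1, 'p':6, 'q':6
C (first-col start): C('$')=0, C('p')=1, C('q')=7
L[0]='p': occ=0, LF[0]=C('p')+0=1+0=1
L[1]='p': occ=1, LF[1]=C('p')+1=1+1=2
L[2]='q': occ=0, LF[2]=C('q')+0=7+0=7
L[3]='q': occ=1, LF[3]=C('q')+1=7+1=8
L[4]='p': occ=2, LF[4]=C('p')+2=1+2=3
L[5]='p': occ=3, LF[5]=C('p')+3=1+3=4
L[6]='p': occ=4, LF[6]=C('p')+4=1+4=5
L[7]='q': occ=2, LF[7]=C('q')+2=7+2=9
L[8]='q': occ=3, LF[8]=C('q')+3=7+3=10
L[9]='p': occ=5, LF[9]=C('p')+5=1+5=6
L[10]='q': occ=4, LF[10]=C('q')+4=7+4=11
L[11]='q': occ=5, LF[11]=C('q')+5=7+5=12
L[12]='$': occ=0, LF[12]=C('$')+0=0+0=0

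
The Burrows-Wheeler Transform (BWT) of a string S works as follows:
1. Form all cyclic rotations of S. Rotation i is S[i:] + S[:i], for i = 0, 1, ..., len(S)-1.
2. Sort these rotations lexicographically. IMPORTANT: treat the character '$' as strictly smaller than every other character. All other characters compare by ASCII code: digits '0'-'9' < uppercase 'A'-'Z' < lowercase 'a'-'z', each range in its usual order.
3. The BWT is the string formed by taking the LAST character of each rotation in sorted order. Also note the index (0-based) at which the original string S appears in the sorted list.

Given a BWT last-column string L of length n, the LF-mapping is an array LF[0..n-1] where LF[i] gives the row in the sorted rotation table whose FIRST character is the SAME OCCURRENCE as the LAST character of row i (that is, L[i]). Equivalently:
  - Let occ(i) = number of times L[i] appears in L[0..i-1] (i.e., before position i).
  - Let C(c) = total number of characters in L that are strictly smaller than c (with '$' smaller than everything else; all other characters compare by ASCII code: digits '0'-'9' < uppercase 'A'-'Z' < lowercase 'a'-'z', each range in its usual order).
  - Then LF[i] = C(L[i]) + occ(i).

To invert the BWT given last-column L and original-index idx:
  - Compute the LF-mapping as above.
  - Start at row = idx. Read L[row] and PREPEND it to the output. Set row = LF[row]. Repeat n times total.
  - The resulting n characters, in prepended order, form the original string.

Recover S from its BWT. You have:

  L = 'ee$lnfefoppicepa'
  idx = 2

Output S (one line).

LF mapping: 3 4 0 10 11 7 5 8 12 13 14 9 2 6 15 1
Walk LF starting at row 2, prepending L[row]:
  step 1: row=2, L[2]='$', prepend. Next row=LF[2]=0
  step 2: row=0, L[0]='e', prepend. Next row=LF[0]=3
  step 3: row=3, L[3]='l', prepend. Next row=LF[3]=10
  step 4: row=10, L[10]='p', prepend. Next row=LF[10]=14
  step 5: row=14, L[14]='p', prepend. Next row=LF[14]=15
  step 6: row=15, L[15]='a', prepend. Next row=LF[15]=1
  step 7: row=1, L[1]='e', prepend. Next row=LF[1]=4
  step 8: row=4, L[4]='n', prepend. Next row=LF[4]=11
  step 9: row=11, L[11]='i', prepend. Next row=LF[11]=9
  step 10: row=9, L[9]='p', prepend. Next row=LF[9]=13
  step 11: row=13, L[13]='e', prepend. Next row=LF[13]=6
  step 12: row=6, L[6]='e', prepend. Next row=LF[6]=5
  step 13: row=5, L[5]='f', prepend. Next row=LF[5]=7
  step 14: row=7, L[7]='f', prepend. Next row=LF[7]=8
  step 15: row=8, L[8]='o', prepend. Next row=LF[8]=12
  step 16: row=12, L[12]='c', prepend. Next row=LF[12]=2
Reversed output: coffeepineapple$

Answer: coffeepineapple$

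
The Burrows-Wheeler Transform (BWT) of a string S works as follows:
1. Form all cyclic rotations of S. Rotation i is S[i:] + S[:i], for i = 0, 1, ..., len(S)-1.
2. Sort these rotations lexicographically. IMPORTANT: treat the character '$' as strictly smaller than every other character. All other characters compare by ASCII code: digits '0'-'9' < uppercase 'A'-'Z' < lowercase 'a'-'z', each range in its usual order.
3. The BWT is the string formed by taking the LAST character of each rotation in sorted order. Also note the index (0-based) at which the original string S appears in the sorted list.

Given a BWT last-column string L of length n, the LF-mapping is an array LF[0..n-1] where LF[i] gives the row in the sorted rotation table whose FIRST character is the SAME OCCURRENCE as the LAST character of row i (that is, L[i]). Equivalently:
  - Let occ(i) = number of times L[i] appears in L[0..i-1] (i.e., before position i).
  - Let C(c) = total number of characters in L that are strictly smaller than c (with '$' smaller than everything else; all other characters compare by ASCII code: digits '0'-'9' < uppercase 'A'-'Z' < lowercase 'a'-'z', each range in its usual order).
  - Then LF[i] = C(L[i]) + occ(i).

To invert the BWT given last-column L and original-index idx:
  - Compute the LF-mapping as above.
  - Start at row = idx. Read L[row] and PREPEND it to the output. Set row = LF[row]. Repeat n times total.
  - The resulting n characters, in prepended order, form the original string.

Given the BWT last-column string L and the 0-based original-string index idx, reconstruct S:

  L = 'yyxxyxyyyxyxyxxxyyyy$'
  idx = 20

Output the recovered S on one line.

LF mapping: 9 10 1 2 11 3 12 13 14 4 15 5 16 6 7 8 17 18 19 20 0
Walk LF starting at row 20, prepending L[row]:
  step 1: row=20, L[20]='$', prepend. Next row=LF[20]=0
  step 2: row=0, L[0]='y', prepend. Next row=LF[0]=9
  step 3: row=9, L[9]='x', prepend. Next row=LF[9]=4
  step 4: row=4, L[4]='y', prepend. Next row=LF[4]=11
  step 5: row=11, L[11]='x', prepend. Next row=LF[11]=5
  step 6: row=5, L[5]='x', prepend. Next row=LF[5]=3
  step 7: row=3, L[3]='x', prepend. Next row=LF[3]=2
  step 8: row=2, L[2]='x', prepend. Next row=LF[2]=1
  step 9: row=1, L[1]='y', prepend. Next row=LF[1]=10
  step 10: row=10, L[10]='y', prepend. Next row=LF[10]=15
  step 11: row=15, L[15]='x', prepend. Next row=LF[15]=8
  step 12: row=8, L[8]='y', prepend. Next row=LF[8]=14
  step 13: row=14, L[14]='x', prepend. Next row=LF[14]=7
  step 14: row=7, L[7]='y', prepend. Next row=LF[7]=13
  step 15: row=13, L[13]='x', prepend. Next row=LF[13]=6
  step 16: row=6, L[6]='y', prepend. Next row=LF[6]=12
  step 17: row=12, L[12]='y', prepend. Next row=LF[12]=16
  step 18: row=16, L[16]='y', prepend. Next row=LF[16]=17
  step 19: row=17, L[17]='y', prepend. Next row=LF[17]=18
  step 20: row=18, L[18]='y', prepend. Next row=LF[18]=19
  step 21: row=19, L[19]='y', prepend. Next row=LF[19]=20
Reversed output: yyyyyyxyxyxyyxxxxyxy$

Answer: yyyyyyxyxyxyyxxxxyxy$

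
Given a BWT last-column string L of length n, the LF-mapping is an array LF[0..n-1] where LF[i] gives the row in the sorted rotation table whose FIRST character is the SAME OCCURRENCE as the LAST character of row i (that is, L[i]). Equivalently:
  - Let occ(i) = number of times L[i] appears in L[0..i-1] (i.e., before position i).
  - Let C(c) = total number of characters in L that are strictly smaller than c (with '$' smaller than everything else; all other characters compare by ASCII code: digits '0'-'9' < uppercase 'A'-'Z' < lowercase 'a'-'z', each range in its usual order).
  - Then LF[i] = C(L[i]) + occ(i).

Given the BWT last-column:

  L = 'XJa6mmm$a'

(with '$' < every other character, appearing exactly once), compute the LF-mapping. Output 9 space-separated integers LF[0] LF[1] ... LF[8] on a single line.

Answer: 3 2 4 1 6 7 8 0 5

Derivation:
Char counts: '$':1, '6':1, 'J':1, 'X':1, 'a':2, 'm':3
C (first-col start): C('$')=0, C('6')=1, C('J')=2, C('X')=3, C('a')=4, C('m')=6
L[0]='X': occ=0, LF[0]=C('X')+0=3+0=3
L[1]='J': occ=0, LF[1]=C('J')+0=2+0=2
L[2]='a': occ=0, LF[2]=C('a')+0=4+0=4
L[3]='6': occ=0, LF[3]=C('6')+0=1+0=1
L[4]='m': occ=0, LF[4]=C('m')+0=6+0=6
L[5]='m': occ=1, LF[5]=C('m')+1=6+1=7
L[6]='m': occ=2, LF[6]=C('m')+2=6+2=8
L[7]='$': occ=0, LF[7]=C('$')+0=0+0=0
L[8]='a': occ=1, LF[8]=C('a')+1=4+1=5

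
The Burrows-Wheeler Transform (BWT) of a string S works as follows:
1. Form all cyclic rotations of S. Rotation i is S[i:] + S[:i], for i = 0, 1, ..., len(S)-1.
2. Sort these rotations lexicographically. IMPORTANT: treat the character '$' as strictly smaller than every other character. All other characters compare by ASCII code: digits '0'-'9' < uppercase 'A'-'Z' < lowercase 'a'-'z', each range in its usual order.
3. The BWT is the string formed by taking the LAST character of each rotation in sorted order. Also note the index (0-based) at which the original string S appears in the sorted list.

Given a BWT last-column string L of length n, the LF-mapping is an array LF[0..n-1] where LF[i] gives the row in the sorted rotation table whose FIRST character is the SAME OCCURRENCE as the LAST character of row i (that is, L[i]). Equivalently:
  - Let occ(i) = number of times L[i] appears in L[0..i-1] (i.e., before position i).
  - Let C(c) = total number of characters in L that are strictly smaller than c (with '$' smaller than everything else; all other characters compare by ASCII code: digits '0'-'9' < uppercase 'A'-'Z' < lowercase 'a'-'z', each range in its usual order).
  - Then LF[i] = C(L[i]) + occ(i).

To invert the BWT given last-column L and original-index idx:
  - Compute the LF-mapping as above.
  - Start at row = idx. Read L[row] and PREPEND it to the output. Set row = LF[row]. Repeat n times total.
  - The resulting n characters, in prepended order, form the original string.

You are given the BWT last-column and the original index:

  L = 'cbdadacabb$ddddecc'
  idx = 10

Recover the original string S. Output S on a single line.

Answer: cedddabcbcdddbaac$

Derivation:
LF mapping: 7 4 11 1 12 2 8 3 5 6 0 13 14 15 16 17 9 10
Walk LF starting at row 10, prepending L[row]:
  step 1: row=10, L[10]='$', prepend. Next row=LF[10]=0
  step 2: row=0, L[0]='c', prepend. Next row=LF[0]=7
  step 3: row=7, L[7]='a', prepend. Next row=LF[7]=3
  step 4: row=3, L[3]='a', prepend. Next row=LF[3]=1
  step 5: row=1, L[1]='b', prepend. Next row=LF[1]=4
  step 6: row=4, L[4]='d', prepend. Next row=LF[4]=12
  step 7: row=12, L[12]='d', prepend. Next row=LF[12]=14
  step 8: row=14, L[14]='d', prepend. Next row=LF[14]=16
  step 9: row=16, L[16]='c', prepend. Next row=LF[16]=9
  step 10: row=9, L[9]='b', prepend. Next row=LF[9]=6
  step 11: row=6, L[6]='c', prepend. Next row=LF[6]=8
  step 12: row=8, L[8]='b', prepend. Next row=LF[8]=5
  step 13: row=5, L[5]='a', prepend. Next row=LF[5]=2
  step 14: row=2, L[2]='d', prepend. Next row=LF[2]=11
  step 15: row=11, L[11]='d', prepend. Next row=LF[11]=13
  step 16: row=13, L[13]='d', prepend. Next row=LF[13]=15
  step 17: row=15, L[15]='e', prepend. Next row=LF[15]=17
  step 18: row=17, L[17]='c', prepend. Next row=LF[17]=10
Reversed output: cedddabcbcdddbaac$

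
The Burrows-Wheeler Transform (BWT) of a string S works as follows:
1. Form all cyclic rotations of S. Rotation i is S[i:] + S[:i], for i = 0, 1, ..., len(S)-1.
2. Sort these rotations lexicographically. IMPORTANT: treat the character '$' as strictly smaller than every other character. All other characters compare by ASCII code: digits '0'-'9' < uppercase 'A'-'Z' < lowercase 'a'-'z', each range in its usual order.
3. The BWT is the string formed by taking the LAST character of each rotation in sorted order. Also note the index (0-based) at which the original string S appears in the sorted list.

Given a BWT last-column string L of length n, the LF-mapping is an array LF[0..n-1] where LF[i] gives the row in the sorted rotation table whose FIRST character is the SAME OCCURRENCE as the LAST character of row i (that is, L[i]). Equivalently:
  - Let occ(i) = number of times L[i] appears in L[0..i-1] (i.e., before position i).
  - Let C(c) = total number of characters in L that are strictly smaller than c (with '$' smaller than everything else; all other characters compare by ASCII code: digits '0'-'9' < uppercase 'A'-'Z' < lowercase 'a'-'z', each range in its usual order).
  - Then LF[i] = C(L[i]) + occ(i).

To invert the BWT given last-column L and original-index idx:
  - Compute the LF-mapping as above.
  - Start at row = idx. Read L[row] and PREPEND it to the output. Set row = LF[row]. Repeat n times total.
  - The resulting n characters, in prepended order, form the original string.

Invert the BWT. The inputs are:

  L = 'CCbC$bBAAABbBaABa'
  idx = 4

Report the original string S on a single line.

Answer: AbABbBBCABaabCAC$

Derivation:
LF mapping: 9 10 14 11 0 15 5 1 2 3 6 16 7 12 4 8 13
Walk LF starting at row 4, prepending L[row]:
  step 1: row=4, L[4]='$', prepend. Next row=LF[4]=0
  step 2: row=0, L[0]='C', prepend. Next row=LF[0]=9
  step 3: row=9, L[9]='A', prepend. Next row=LF[9]=3
  step 4: row=3, L[3]='C', prepend. Next row=LF[3]=11
  step 5: row=11, L[11]='b', prepend. Next row=LF[11]=16
  step 6: row=16, L[16]='a', prepend. Next row=LF[16]=13
  step 7: row=13, L[13]='a', prepend. Next row=LF[13]=12
  step 8: row=12, L[12]='B', prepend. Next row=LF[12]=7
  step 9: row=7, L[7]='A', prepend. Next row=LF[7]=1
  step 10: row=1, L[1]='C', prepend. Next row=LF[1]=10
  step 11: row=10, L[10]='B', prepend. Next row=LF[10]=6
  step 12: row=6, L[6]='B', prepend. Next row=LF[6]=5
  step 13: row=5, L[5]='b', prepend. Next row=LF[5]=15
  step 14: row=15, L[15]='B', prepend. Next row=LF[15]=8
  step 15: row=8, L[8]='A', prepend. Next row=LF[8]=2
  step 16: row=2, L[2]='b', prepend. Next row=LF[2]=14
  step 17: row=14, L[14]='A', prepend. Next row=LF[14]=4
Reversed output: AbABbBBCABaabCAC$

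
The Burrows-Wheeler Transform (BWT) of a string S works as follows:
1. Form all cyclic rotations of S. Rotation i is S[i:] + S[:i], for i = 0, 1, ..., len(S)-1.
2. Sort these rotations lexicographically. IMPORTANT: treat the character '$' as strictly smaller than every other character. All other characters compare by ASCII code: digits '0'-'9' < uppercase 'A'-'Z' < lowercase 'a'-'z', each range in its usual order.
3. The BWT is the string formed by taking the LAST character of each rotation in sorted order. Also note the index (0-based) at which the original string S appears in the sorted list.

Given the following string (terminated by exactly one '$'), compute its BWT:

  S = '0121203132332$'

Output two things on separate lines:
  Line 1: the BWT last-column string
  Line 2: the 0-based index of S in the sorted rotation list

All 14 rotations (rotation i = S[i:]+S[:i]):
  rot[0] = 0121203132332$
  rot[1] = 121203132332$0
  rot[2] = 21203132332$01
  rot[3] = 1203132332$012
  rot[4] = 203132332$0121
  rot[5] = 03132332$01212
  rot[6] = 3132332$012120
  rot[7] = 132332$0121203
  rot[8] = 32332$01212031
  rot[9] = 2332$012120313
  rot[10] = 332$0121203132
  rot[11] = 32$01212031323
  rot[12] = 2$012120313233
  rot[13] = $0121203132332
Sorted (with $ < everything):
  sorted[0] = $0121203132332  (last char: '2')
  sorted[1] = 0121203132332$  (last char: '$')
  sorted[2] = 03132332$01212  (last char: '2')
  sorted[3] = 1203132332$012  (last char: '2')
  sorted[4] = 121203132332$0  (last char: '0')
  sorted[5] = 132332$0121203  (last char: '3')
  sorted[6] = 2$012120313233  (last char: '3')
  sorted[7] = 203132332$0121  (last char: '1')
  sorted[8] = 21203132332$01  (last char: '1')
  sorted[9] = 2332$012120313  (last char: '3')
  sorted[10] = 3132332$012120  (last char: '0')
  sorted[11] = 32$01212031323  (last char: '3')
  sorted[12] = 32332$01212031  (last char: '1')
  sorted[13] = 332$0121203132  (last char: '2')
Last column: 2$220331130312
Original string S is at sorted index 1

Answer: 2$220331130312
1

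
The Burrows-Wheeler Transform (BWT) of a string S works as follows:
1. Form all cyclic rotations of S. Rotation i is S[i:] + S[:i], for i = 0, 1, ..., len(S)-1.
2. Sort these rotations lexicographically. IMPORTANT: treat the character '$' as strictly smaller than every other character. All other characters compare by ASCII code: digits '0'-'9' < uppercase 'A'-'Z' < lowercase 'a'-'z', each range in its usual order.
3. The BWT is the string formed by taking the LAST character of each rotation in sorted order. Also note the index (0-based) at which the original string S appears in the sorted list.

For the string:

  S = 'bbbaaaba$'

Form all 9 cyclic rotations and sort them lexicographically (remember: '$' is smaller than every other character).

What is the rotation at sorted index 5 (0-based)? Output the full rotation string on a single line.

All 9 rotations (rotation i = S[i:]+S[:i]):
  rot[0] = bbbaaaba$
  rot[1] = bbaaaba$b
  rot[2] = baaaba$bb
  rot[3] = aaaba$bbb
  rot[4] = aaba$bbba
  rot[5] = aba$bbbaa
  rot[6] = ba$bbbaaa
  rot[7] = a$bbbaaab
  rot[8] = $bbbaaaba
Sorted (with $ < everything):
  sorted[0] = $bbbaaaba
  sorted[1] = a$bbbaaab
  sorted[2] = aaaba$bbb
  sorted[3] = aaba$bbba
  sorted[4] = aba$bbbaa
  sorted[5] = ba$bbbaaa
  sorted[6] = baaaba$bb
  sorted[7] = bbaaaba$b
  sorted[8] = bbbaaaba$
sorted[5] = ba$bbbaaa

Answer: ba$bbbaaa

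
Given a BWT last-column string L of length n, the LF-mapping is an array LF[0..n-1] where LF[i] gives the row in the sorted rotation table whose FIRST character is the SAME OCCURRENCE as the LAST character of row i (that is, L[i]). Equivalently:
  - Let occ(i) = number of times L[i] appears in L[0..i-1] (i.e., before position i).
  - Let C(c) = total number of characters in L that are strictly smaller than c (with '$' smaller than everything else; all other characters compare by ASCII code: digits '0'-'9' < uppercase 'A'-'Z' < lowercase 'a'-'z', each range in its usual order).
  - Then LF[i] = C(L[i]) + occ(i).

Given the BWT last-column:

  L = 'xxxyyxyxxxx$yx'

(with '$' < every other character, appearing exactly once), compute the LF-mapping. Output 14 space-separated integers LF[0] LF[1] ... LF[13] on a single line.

Answer: 1 2 3 10 11 4 12 5 6 7 8 0 13 9

Derivation:
Char counts: '$':1, 'x':9, 'y':4
C (first-col start): C('$')=0, C('x')=1, C('y')=10
L[0]='x': occ=0, LF[0]=C('x')+0=1+0=1
L[1]='x': occ=1, LF[1]=C('x')+1=1+1=2
L[2]='x': occ=2, LF[2]=C('x')+2=1+2=3
L[3]='y': occ=0, LF[3]=C('y')+0=10+0=10
L[4]='y': occ=1, LF[4]=C('y')+1=10+1=11
L[5]='x': occ=3, LF[5]=C('x')+3=1+3=4
L[6]='y': occ=2, LF[6]=C('y')+2=10+2=12
L[7]='x': occ=4, LF[7]=C('x')+4=1+4=5
L[8]='x': occ=5, LF[8]=C('x')+5=1+5=6
L[9]='x': occ=6, LF[9]=C('x')+6=1+6=7
L[10]='x': occ=7, LF[10]=C('x')+7=1+7=8
L[11]='$': occ=0, LF[11]=C('$')+0=0+0=0
L[12]='y': occ=3, LF[12]=C('y')+3=10+3=13
L[13]='x': occ=8, LF[13]=C('x')+8=1+8=9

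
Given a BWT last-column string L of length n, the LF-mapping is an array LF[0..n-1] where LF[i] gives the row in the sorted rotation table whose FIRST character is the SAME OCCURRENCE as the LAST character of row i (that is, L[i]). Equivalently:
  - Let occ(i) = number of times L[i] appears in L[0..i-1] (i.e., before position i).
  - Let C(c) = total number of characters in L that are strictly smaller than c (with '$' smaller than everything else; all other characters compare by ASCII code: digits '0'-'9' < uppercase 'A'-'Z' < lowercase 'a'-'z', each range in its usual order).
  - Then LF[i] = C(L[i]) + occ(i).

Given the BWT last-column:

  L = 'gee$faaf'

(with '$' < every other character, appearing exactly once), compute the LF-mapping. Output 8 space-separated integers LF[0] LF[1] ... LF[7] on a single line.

Answer: 7 3 4 0 5 1 2 6

Derivation:
Char counts: '$':1, 'a':2, 'e':2, 'f':2, 'g':1
C (first-col start): C('$')=0, C('a')=1, C('e')=3, C('f')=5, C('g')=7
L[0]='g': occ=0, LF[0]=C('g')+0=7+0=7
L[1]='e': occ=0, LF[1]=C('e')+0=3+0=3
L[2]='e': occ=1, LF[2]=C('e')+1=3+1=4
L[3]='$': occ=0, LF[3]=C('$')+0=0+0=0
L[4]='f': occ=0, LF[4]=C('f')+0=5+0=5
L[5]='a': occ=0, LF[5]=C('a')+0=1+0=1
L[6]='a': occ=1, LF[6]=C('a')+1=1+1=2
L[7]='f': occ=1, LF[7]=C('f')+1=5+1=6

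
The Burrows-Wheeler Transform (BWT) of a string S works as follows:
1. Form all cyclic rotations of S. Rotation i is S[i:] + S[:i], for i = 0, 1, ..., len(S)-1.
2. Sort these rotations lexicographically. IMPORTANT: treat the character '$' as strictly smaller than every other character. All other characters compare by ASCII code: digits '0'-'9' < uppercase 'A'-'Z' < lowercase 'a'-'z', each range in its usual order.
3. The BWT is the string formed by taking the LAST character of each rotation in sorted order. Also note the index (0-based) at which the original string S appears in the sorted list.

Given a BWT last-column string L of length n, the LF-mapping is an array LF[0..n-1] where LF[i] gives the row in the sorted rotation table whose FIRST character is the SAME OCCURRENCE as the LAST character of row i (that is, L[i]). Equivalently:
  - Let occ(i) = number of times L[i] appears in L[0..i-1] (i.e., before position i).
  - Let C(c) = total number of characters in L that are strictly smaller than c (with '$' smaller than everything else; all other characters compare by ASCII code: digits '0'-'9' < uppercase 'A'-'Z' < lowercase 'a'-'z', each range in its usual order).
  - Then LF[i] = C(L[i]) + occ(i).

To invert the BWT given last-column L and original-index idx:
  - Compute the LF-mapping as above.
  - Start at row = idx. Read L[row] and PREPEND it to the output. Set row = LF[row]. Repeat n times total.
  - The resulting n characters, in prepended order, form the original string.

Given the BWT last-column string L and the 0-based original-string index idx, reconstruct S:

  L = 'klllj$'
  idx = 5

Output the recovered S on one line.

LF mapping: 2 3 4 5 1 0
Walk LF starting at row 5, prepending L[row]:
  step 1: row=5, L[5]='$', prepend. Next row=LF[5]=0
  step 2: row=0, L[0]='k', prepend. Next row=LF[0]=2
  step 3: row=2, L[2]='l', prepend. Next row=LF[2]=4
  step 4: row=4, L[4]='j', prepend. Next row=LF[4]=1
  step 5: row=1, L[1]='l', prepend. Next row=LF[1]=3
  step 6: row=3, L[3]='l', prepend. Next row=LF[3]=5
Reversed output: lljlk$

Answer: lljlk$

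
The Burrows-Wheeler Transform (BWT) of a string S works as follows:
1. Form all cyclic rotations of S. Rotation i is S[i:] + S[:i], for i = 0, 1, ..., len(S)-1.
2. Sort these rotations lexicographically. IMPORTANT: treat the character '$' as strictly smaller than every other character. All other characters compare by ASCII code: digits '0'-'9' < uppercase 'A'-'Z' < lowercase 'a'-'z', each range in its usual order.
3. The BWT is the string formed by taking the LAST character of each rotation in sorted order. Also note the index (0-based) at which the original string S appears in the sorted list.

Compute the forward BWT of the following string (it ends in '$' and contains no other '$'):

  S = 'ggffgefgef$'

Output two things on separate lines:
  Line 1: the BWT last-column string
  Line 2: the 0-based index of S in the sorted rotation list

Answer: fggegefffg$
10

Derivation:
All 11 rotations (rotation i = S[i:]+S[:i]):
  rot[0] = ggffgefgef$
  rot[1] = gffgefgef$g
  rot[2] = ffgefgef$gg
  rot[3] = fgefgef$ggf
  rot[4] = gefgef$ggff
  rot[5] = efgef$ggffg
  rot[6] = fgef$ggffge
  rot[7] = gef$ggffgef
  rot[8] = ef$ggffgefg
  rot[9] = f$ggffgefge
  rot[10] = $ggffgefgef
Sorted (with $ < everything):
  sorted[0] = $ggffgefgef  (last char: 'f')
  sorted[1] = ef$ggffgefg  (last char: 'g')
  sorted[2] = efgef$ggffg  (last char: 'g')
  sorted[3] = f$ggffgefge  (last char: 'e')
  sorted[4] = ffgefgef$gg  (last char: 'g')
  sorted[5] = fgef$ggffge  (last char: 'e')
  sorted[6] = fgefgef$ggf  (last char: 'f')
  sorted[7] = gef$ggffgef  (last char: 'f')
  sorted[8] = gefgef$ggff  (last char: 'f')
  sorted[9] = gffgefgef$g  (last char: 'g')
  sorted[10] = ggffgefgef$  (last char: '$')
Last column: fggegefffg$
Original string S is at sorted index 10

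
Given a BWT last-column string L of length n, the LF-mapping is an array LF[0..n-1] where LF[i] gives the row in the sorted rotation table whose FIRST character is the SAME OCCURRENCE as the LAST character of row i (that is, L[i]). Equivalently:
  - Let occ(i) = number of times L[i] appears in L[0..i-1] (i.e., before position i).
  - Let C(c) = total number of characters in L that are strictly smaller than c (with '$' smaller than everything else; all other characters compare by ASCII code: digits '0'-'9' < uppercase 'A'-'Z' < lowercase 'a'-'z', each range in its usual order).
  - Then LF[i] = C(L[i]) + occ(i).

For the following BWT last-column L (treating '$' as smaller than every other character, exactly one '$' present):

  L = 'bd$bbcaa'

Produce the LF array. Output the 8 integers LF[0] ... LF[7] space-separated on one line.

Answer: 3 7 0 4 5 6 1 2

Derivation:
Char counts: '$':1, 'a':2, 'b':3, 'c':1, 'd':1
C (first-col start): C('$')=0, C('a')=1, C('b')=3, C('c')=6, C('d')=7
L[0]='b': occ=0, LF[0]=C('b')+0=3+0=3
L[1]='d': occ=0, LF[1]=C('d')+0=7+0=7
L[2]='$': occ=0, LF[2]=C('$')+0=0+0=0
L[3]='b': occ=1, LF[3]=C('b')+1=3+1=4
L[4]='b': occ=2, LF[4]=C('b')+2=3+2=5
L[5]='c': occ=0, LF[5]=C('c')+0=6+0=6
L[6]='a': occ=0, LF[6]=C('a')+0=1+0=1
L[7]='a': occ=1, LF[7]=C('a')+1=1+1=2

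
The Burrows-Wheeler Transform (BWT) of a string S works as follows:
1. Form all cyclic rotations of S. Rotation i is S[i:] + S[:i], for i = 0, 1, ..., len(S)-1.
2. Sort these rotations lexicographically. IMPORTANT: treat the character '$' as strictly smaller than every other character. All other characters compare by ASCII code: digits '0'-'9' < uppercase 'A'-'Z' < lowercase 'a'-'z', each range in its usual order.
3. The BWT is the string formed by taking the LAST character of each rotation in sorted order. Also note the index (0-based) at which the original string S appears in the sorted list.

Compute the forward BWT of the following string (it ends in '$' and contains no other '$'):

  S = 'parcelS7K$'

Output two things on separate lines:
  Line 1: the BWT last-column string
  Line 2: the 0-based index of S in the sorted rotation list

Answer: KS7lprce$a
8

Derivation:
All 10 rotations (rotation i = S[i:]+S[:i]):
  rot[0] = parcelS7K$
  rot[1] = arcelS7K$p
  rot[2] = rcelS7K$pa
  rot[3] = celS7K$par
  rot[4] = elS7K$parc
  rot[5] = lS7K$parce
  rot[6] = S7K$parcel
  rot[7] = 7K$parcelS
  rot[8] = K$parcelS7
  rot[9] = $parcelS7K
Sorted (with $ < everything):
  sorted[0] = $parcelS7K  (last char: 'K')
  sorted[1] = 7K$parcelS  (last char: 'S')
  sorted[2] = K$parcelS7  (last char: '7')
  sorted[3] = S7K$parcel  (last char: 'l')
  sorted[4] = arcelS7K$p  (last char: 'p')
  sorted[5] = celS7K$par  (last char: 'r')
  sorted[6] = elS7K$parc  (last char: 'c')
  sorted[7] = lS7K$parce  (last char: 'e')
  sorted[8] = parcelS7K$  (last char: '$')
  sorted[9] = rcelS7K$pa  (last char: 'a')
Last column: KS7lprce$a
Original string S is at sorted index 8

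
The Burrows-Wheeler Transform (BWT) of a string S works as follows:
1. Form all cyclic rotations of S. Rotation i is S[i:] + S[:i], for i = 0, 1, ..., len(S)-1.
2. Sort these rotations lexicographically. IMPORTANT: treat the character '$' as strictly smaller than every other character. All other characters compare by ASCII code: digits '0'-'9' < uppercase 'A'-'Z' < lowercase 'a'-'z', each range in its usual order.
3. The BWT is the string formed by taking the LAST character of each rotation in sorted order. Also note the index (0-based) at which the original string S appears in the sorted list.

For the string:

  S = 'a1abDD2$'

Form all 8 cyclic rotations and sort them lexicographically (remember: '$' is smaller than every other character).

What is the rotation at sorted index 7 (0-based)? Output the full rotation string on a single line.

Answer: bDD2$a1a

Derivation:
All 8 rotations (rotation i = S[i:]+S[:i]):
  rot[0] = a1abDD2$
  rot[1] = 1abDD2$a
  rot[2] = abDD2$a1
  rot[3] = bDD2$a1a
  rot[4] = DD2$a1ab
  rot[5] = D2$a1abD
  rot[6] = 2$a1abDD
  rot[7] = $a1abDD2
Sorted (with $ < everything):
  sorted[0] = $a1abDD2
  sorted[1] = 1abDD2$a
  sorted[2] = 2$a1abDD
  sorted[3] = D2$a1abD
  sorted[4] = DD2$a1ab
  sorted[5] = a1abDD2$
  sorted[6] = abDD2$a1
  sorted[7] = bDD2$a1a
sorted[7] = bDD2$a1a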